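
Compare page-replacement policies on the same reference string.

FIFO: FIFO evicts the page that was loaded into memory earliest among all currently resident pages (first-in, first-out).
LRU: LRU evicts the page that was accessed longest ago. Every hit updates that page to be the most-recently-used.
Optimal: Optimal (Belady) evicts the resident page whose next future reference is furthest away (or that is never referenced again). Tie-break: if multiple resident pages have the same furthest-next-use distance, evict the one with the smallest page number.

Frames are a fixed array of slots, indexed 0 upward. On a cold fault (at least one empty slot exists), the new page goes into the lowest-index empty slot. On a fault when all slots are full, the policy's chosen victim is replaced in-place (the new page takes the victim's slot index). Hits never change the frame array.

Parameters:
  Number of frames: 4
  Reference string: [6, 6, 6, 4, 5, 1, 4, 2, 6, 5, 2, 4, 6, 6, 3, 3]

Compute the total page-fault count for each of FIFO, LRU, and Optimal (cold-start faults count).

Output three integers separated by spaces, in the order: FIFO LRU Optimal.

Answer: 8 8 6

Derivation:
--- FIFO ---
  step 0: ref 6 -> FAULT, frames=[6,-,-,-] (faults so far: 1)
  step 1: ref 6 -> HIT, frames=[6,-,-,-] (faults so far: 1)
  step 2: ref 6 -> HIT, frames=[6,-,-,-] (faults so far: 1)
  step 3: ref 4 -> FAULT, frames=[6,4,-,-] (faults so far: 2)
  step 4: ref 5 -> FAULT, frames=[6,4,5,-] (faults so far: 3)
  step 5: ref 1 -> FAULT, frames=[6,4,5,1] (faults so far: 4)
  step 6: ref 4 -> HIT, frames=[6,4,5,1] (faults so far: 4)
  step 7: ref 2 -> FAULT, evict 6, frames=[2,4,5,1] (faults so far: 5)
  step 8: ref 6 -> FAULT, evict 4, frames=[2,6,5,1] (faults so far: 6)
  step 9: ref 5 -> HIT, frames=[2,6,5,1] (faults so far: 6)
  step 10: ref 2 -> HIT, frames=[2,6,5,1] (faults so far: 6)
  step 11: ref 4 -> FAULT, evict 5, frames=[2,6,4,1] (faults so far: 7)
  step 12: ref 6 -> HIT, frames=[2,6,4,1] (faults so far: 7)
  step 13: ref 6 -> HIT, frames=[2,6,4,1] (faults so far: 7)
  step 14: ref 3 -> FAULT, evict 1, frames=[2,6,4,3] (faults so far: 8)
  step 15: ref 3 -> HIT, frames=[2,6,4,3] (faults so far: 8)
  FIFO total faults: 8
--- LRU ---
  step 0: ref 6 -> FAULT, frames=[6,-,-,-] (faults so far: 1)
  step 1: ref 6 -> HIT, frames=[6,-,-,-] (faults so far: 1)
  step 2: ref 6 -> HIT, frames=[6,-,-,-] (faults so far: 1)
  step 3: ref 4 -> FAULT, frames=[6,4,-,-] (faults so far: 2)
  step 4: ref 5 -> FAULT, frames=[6,4,5,-] (faults so far: 3)
  step 5: ref 1 -> FAULT, frames=[6,4,5,1] (faults so far: 4)
  step 6: ref 4 -> HIT, frames=[6,4,5,1] (faults so far: 4)
  step 7: ref 2 -> FAULT, evict 6, frames=[2,4,5,1] (faults so far: 5)
  step 8: ref 6 -> FAULT, evict 5, frames=[2,4,6,1] (faults so far: 6)
  step 9: ref 5 -> FAULT, evict 1, frames=[2,4,6,5] (faults so far: 7)
  step 10: ref 2 -> HIT, frames=[2,4,6,5] (faults so far: 7)
  step 11: ref 4 -> HIT, frames=[2,4,6,5] (faults so far: 7)
  step 12: ref 6 -> HIT, frames=[2,4,6,5] (faults so far: 7)
  step 13: ref 6 -> HIT, frames=[2,4,6,5] (faults so far: 7)
  step 14: ref 3 -> FAULT, evict 5, frames=[2,4,6,3] (faults so far: 8)
  step 15: ref 3 -> HIT, frames=[2,4,6,3] (faults so far: 8)
  LRU total faults: 8
--- Optimal ---
  step 0: ref 6 -> FAULT, frames=[6,-,-,-] (faults so far: 1)
  step 1: ref 6 -> HIT, frames=[6,-,-,-] (faults so far: 1)
  step 2: ref 6 -> HIT, frames=[6,-,-,-] (faults so far: 1)
  step 3: ref 4 -> FAULT, frames=[6,4,-,-] (faults so far: 2)
  step 4: ref 5 -> FAULT, frames=[6,4,5,-] (faults so far: 3)
  step 5: ref 1 -> FAULT, frames=[6,4,5,1] (faults so far: 4)
  step 6: ref 4 -> HIT, frames=[6,4,5,1] (faults so far: 4)
  step 7: ref 2 -> FAULT, evict 1, frames=[6,4,5,2] (faults so far: 5)
  step 8: ref 6 -> HIT, frames=[6,4,5,2] (faults so far: 5)
  step 9: ref 5 -> HIT, frames=[6,4,5,2] (faults so far: 5)
  step 10: ref 2 -> HIT, frames=[6,4,5,2] (faults so far: 5)
  step 11: ref 4 -> HIT, frames=[6,4,5,2] (faults so far: 5)
  step 12: ref 6 -> HIT, frames=[6,4,5,2] (faults so far: 5)
  step 13: ref 6 -> HIT, frames=[6,4,5,2] (faults so far: 5)
  step 14: ref 3 -> FAULT, evict 2, frames=[6,4,5,3] (faults so far: 6)
  step 15: ref 3 -> HIT, frames=[6,4,5,3] (faults so far: 6)
  Optimal total faults: 6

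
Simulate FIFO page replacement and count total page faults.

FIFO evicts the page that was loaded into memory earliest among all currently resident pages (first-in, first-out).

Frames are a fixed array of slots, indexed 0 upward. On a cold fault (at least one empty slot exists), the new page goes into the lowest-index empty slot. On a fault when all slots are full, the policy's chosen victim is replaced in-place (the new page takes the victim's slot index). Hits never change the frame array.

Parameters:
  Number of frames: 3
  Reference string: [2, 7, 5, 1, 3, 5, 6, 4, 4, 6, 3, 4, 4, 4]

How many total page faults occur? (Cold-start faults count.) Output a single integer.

Answer: 7

Derivation:
Step 0: ref 2 → FAULT, frames=[2,-,-]
Step 1: ref 7 → FAULT, frames=[2,7,-]
Step 2: ref 5 → FAULT, frames=[2,7,5]
Step 3: ref 1 → FAULT (evict 2), frames=[1,7,5]
Step 4: ref 3 → FAULT (evict 7), frames=[1,3,5]
Step 5: ref 5 → HIT, frames=[1,3,5]
Step 6: ref 6 → FAULT (evict 5), frames=[1,3,6]
Step 7: ref 4 → FAULT (evict 1), frames=[4,3,6]
Step 8: ref 4 → HIT, frames=[4,3,6]
Step 9: ref 6 → HIT, frames=[4,3,6]
Step 10: ref 3 → HIT, frames=[4,3,6]
Step 11: ref 4 → HIT, frames=[4,3,6]
Step 12: ref 4 → HIT, frames=[4,3,6]
Step 13: ref 4 → HIT, frames=[4,3,6]
Total faults: 7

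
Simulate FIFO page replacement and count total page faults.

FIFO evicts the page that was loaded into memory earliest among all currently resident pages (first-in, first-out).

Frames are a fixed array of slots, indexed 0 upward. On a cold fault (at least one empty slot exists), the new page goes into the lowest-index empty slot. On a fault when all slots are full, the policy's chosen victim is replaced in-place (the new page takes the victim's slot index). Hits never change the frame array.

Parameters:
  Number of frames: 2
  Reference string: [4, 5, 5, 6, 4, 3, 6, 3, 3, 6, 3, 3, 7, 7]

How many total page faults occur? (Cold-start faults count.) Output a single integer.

Step 0: ref 4 → FAULT, frames=[4,-]
Step 1: ref 5 → FAULT, frames=[4,5]
Step 2: ref 5 → HIT, frames=[4,5]
Step 3: ref 6 → FAULT (evict 4), frames=[6,5]
Step 4: ref 4 → FAULT (evict 5), frames=[6,4]
Step 5: ref 3 → FAULT (evict 6), frames=[3,4]
Step 6: ref 6 → FAULT (evict 4), frames=[3,6]
Step 7: ref 3 → HIT, frames=[3,6]
Step 8: ref 3 → HIT, frames=[3,6]
Step 9: ref 6 → HIT, frames=[3,6]
Step 10: ref 3 → HIT, frames=[3,6]
Step 11: ref 3 → HIT, frames=[3,6]
Step 12: ref 7 → FAULT (evict 3), frames=[7,6]
Step 13: ref 7 → HIT, frames=[7,6]
Total faults: 7

Answer: 7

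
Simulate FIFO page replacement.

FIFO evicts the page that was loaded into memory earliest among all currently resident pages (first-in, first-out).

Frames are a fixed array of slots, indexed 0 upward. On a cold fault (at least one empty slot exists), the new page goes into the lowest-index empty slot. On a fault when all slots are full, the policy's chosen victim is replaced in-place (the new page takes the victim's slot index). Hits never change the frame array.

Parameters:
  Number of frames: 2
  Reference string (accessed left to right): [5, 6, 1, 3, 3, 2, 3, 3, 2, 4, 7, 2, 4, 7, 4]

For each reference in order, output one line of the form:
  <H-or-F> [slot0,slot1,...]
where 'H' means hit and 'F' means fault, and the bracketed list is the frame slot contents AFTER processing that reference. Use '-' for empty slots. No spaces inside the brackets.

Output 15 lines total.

F [5,-]
F [5,6]
F [1,6]
F [1,3]
H [1,3]
F [2,3]
H [2,3]
H [2,3]
H [2,3]
F [2,4]
F [7,4]
F [7,2]
F [4,2]
F [4,7]
H [4,7]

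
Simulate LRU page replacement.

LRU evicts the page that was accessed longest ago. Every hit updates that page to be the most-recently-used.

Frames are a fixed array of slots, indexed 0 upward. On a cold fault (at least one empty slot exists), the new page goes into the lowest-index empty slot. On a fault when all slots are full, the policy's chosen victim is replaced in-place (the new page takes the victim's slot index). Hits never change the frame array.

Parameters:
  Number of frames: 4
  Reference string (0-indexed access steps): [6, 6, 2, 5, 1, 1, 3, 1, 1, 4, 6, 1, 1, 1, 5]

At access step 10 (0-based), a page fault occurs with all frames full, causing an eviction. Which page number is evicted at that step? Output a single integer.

Step 0: ref 6 -> FAULT, frames=[6,-,-,-]
Step 1: ref 6 -> HIT, frames=[6,-,-,-]
Step 2: ref 2 -> FAULT, frames=[6,2,-,-]
Step 3: ref 5 -> FAULT, frames=[6,2,5,-]
Step 4: ref 1 -> FAULT, frames=[6,2,5,1]
Step 5: ref 1 -> HIT, frames=[6,2,5,1]
Step 6: ref 3 -> FAULT, evict 6, frames=[3,2,5,1]
Step 7: ref 1 -> HIT, frames=[3,2,5,1]
Step 8: ref 1 -> HIT, frames=[3,2,5,1]
Step 9: ref 4 -> FAULT, evict 2, frames=[3,4,5,1]
Step 10: ref 6 -> FAULT, evict 5, frames=[3,4,6,1]
At step 10: evicted page 5

Answer: 5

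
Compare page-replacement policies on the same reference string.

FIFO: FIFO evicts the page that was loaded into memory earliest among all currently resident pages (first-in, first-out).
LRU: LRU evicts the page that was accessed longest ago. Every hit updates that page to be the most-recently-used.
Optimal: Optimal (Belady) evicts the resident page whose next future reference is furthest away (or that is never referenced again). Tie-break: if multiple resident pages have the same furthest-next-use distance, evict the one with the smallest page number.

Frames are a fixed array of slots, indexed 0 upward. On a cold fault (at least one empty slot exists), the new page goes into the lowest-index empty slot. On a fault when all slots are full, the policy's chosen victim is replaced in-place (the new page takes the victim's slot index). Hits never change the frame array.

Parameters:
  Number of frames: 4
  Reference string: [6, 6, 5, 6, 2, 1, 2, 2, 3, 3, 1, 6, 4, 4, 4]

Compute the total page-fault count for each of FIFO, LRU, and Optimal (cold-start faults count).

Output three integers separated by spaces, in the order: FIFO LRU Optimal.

--- FIFO ---
  step 0: ref 6 -> FAULT, frames=[6,-,-,-] (faults so far: 1)
  step 1: ref 6 -> HIT, frames=[6,-,-,-] (faults so far: 1)
  step 2: ref 5 -> FAULT, frames=[6,5,-,-] (faults so far: 2)
  step 3: ref 6 -> HIT, frames=[6,5,-,-] (faults so far: 2)
  step 4: ref 2 -> FAULT, frames=[6,5,2,-] (faults so far: 3)
  step 5: ref 1 -> FAULT, frames=[6,5,2,1] (faults so far: 4)
  step 6: ref 2 -> HIT, frames=[6,5,2,1] (faults so far: 4)
  step 7: ref 2 -> HIT, frames=[6,5,2,1] (faults so far: 4)
  step 8: ref 3 -> FAULT, evict 6, frames=[3,5,2,1] (faults so far: 5)
  step 9: ref 3 -> HIT, frames=[3,5,2,1] (faults so far: 5)
  step 10: ref 1 -> HIT, frames=[3,5,2,1] (faults so far: 5)
  step 11: ref 6 -> FAULT, evict 5, frames=[3,6,2,1] (faults so far: 6)
  step 12: ref 4 -> FAULT, evict 2, frames=[3,6,4,1] (faults so far: 7)
  step 13: ref 4 -> HIT, frames=[3,6,4,1] (faults so far: 7)
  step 14: ref 4 -> HIT, frames=[3,6,4,1] (faults so far: 7)
  FIFO total faults: 7
--- LRU ---
  step 0: ref 6 -> FAULT, frames=[6,-,-,-] (faults so far: 1)
  step 1: ref 6 -> HIT, frames=[6,-,-,-] (faults so far: 1)
  step 2: ref 5 -> FAULT, frames=[6,5,-,-] (faults so far: 2)
  step 3: ref 6 -> HIT, frames=[6,5,-,-] (faults so far: 2)
  step 4: ref 2 -> FAULT, frames=[6,5,2,-] (faults so far: 3)
  step 5: ref 1 -> FAULT, frames=[6,5,2,1] (faults so far: 4)
  step 6: ref 2 -> HIT, frames=[6,5,2,1] (faults so far: 4)
  step 7: ref 2 -> HIT, frames=[6,5,2,1] (faults so far: 4)
  step 8: ref 3 -> FAULT, evict 5, frames=[6,3,2,1] (faults so far: 5)
  step 9: ref 3 -> HIT, frames=[6,3,2,1] (faults so far: 5)
  step 10: ref 1 -> HIT, frames=[6,3,2,1] (faults so far: 5)
  step 11: ref 6 -> HIT, frames=[6,3,2,1] (faults so far: 5)
  step 12: ref 4 -> FAULT, evict 2, frames=[6,3,4,1] (faults so far: 6)
  step 13: ref 4 -> HIT, frames=[6,3,4,1] (faults so far: 6)
  step 14: ref 4 -> HIT, frames=[6,3,4,1] (faults so far: 6)
  LRU total faults: 6
--- Optimal ---
  step 0: ref 6 -> FAULT, frames=[6,-,-,-] (faults so far: 1)
  step 1: ref 6 -> HIT, frames=[6,-,-,-] (faults so far: 1)
  step 2: ref 5 -> FAULT, frames=[6,5,-,-] (faults so far: 2)
  step 3: ref 6 -> HIT, frames=[6,5,-,-] (faults so far: 2)
  step 4: ref 2 -> FAULT, frames=[6,5,2,-] (faults so far: 3)
  step 5: ref 1 -> FAULT, frames=[6,5,2,1] (faults so far: 4)
  step 6: ref 2 -> HIT, frames=[6,5,2,1] (faults so far: 4)
  step 7: ref 2 -> HIT, frames=[6,5,2,1] (faults so far: 4)
  step 8: ref 3 -> FAULT, evict 2, frames=[6,5,3,1] (faults so far: 5)
  step 9: ref 3 -> HIT, frames=[6,5,3,1] (faults so far: 5)
  step 10: ref 1 -> HIT, frames=[6,5,3,1] (faults so far: 5)
  step 11: ref 6 -> HIT, frames=[6,5,3,1] (faults so far: 5)
  step 12: ref 4 -> FAULT, evict 1, frames=[6,5,3,4] (faults so far: 6)
  step 13: ref 4 -> HIT, frames=[6,5,3,4] (faults so far: 6)
  step 14: ref 4 -> HIT, frames=[6,5,3,4] (faults so far: 6)
  Optimal total faults: 6

Answer: 7 6 6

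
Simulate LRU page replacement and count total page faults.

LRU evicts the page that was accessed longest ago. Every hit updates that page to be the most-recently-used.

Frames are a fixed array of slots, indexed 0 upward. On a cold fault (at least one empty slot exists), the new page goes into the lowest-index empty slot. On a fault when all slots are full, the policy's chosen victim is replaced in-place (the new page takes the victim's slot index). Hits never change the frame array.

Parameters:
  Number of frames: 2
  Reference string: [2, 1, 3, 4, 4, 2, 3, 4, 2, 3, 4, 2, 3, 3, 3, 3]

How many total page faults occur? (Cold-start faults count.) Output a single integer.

Answer: 12

Derivation:
Step 0: ref 2 → FAULT, frames=[2,-]
Step 1: ref 1 → FAULT, frames=[2,1]
Step 2: ref 3 → FAULT (evict 2), frames=[3,1]
Step 3: ref 4 → FAULT (evict 1), frames=[3,4]
Step 4: ref 4 → HIT, frames=[3,4]
Step 5: ref 2 → FAULT (evict 3), frames=[2,4]
Step 6: ref 3 → FAULT (evict 4), frames=[2,3]
Step 7: ref 4 → FAULT (evict 2), frames=[4,3]
Step 8: ref 2 → FAULT (evict 3), frames=[4,2]
Step 9: ref 3 → FAULT (evict 4), frames=[3,2]
Step 10: ref 4 → FAULT (evict 2), frames=[3,4]
Step 11: ref 2 → FAULT (evict 3), frames=[2,4]
Step 12: ref 3 → FAULT (evict 4), frames=[2,3]
Step 13: ref 3 → HIT, frames=[2,3]
Step 14: ref 3 → HIT, frames=[2,3]
Step 15: ref 3 → HIT, frames=[2,3]
Total faults: 12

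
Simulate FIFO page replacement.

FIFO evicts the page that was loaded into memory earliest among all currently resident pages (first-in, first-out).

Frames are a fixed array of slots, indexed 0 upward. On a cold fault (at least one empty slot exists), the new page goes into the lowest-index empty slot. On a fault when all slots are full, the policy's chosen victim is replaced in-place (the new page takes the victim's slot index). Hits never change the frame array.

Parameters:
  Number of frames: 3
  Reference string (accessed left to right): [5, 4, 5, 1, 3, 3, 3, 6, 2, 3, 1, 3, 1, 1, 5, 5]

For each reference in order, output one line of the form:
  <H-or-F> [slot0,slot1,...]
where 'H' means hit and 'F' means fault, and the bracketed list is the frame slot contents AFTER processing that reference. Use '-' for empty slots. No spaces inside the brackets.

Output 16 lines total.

F [5,-,-]
F [5,4,-]
H [5,4,-]
F [5,4,1]
F [3,4,1]
H [3,4,1]
H [3,4,1]
F [3,6,1]
F [3,6,2]
H [3,6,2]
F [1,6,2]
F [1,3,2]
H [1,3,2]
H [1,3,2]
F [1,3,5]
H [1,3,5]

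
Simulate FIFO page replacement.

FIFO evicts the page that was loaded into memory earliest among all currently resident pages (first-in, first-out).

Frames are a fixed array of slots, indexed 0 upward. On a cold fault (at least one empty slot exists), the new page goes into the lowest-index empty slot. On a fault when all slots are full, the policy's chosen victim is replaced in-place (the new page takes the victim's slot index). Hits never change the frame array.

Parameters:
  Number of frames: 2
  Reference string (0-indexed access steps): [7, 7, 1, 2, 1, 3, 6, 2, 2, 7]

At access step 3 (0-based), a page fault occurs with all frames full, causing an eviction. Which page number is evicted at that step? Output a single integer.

Answer: 7

Derivation:
Step 0: ref 7 -> FAULT, frames=[7,-]
Step 1: ref 7 -> HIT, frames=[7,-]
Step 2: ref 1 -> FAULT, frames=[7,1]
Step 3: ref 2 -> FAULT, evict 7, frames=[2,1]
At step 3: evicted page 7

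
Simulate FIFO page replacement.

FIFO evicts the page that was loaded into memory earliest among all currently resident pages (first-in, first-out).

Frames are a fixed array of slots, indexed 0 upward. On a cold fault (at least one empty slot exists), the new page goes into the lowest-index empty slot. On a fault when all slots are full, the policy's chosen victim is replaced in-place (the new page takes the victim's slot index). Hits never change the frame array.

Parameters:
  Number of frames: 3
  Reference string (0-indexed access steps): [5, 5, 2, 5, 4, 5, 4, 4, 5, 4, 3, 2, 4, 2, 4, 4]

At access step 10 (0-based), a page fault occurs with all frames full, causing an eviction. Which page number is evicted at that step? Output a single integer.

Answer: 5

Derivation:
Step 0: ref 5 -> FAULT, frames=[5,-,-]
Step 1: ref 5 -> HIT, frames=[5,-,-]
Step 2: ref 2 -> FAULT, frames=[5,2,-]
Step 3: ref 5 -> HIT, frames=[5,2,-]
Step 4: ref 4 -> FAULT, frames=[5,2,4]
Step 5: ref 5 -> HIT, frames=[5,2,4]
Step 6: ref 4 -> HIT, frames=[5,2,4]
Step 7: ref 4 -> HIT, frames=[5,2,4]
Step 8: ref 5 -> HIT, frames=[5,2,4]
Step 9: ref 4 -> HIT, frames=[5,2,4]
Step 10: ref 3 -> FAULT, evict 5, frames=[3,2,4]
At step 10: evicted page 5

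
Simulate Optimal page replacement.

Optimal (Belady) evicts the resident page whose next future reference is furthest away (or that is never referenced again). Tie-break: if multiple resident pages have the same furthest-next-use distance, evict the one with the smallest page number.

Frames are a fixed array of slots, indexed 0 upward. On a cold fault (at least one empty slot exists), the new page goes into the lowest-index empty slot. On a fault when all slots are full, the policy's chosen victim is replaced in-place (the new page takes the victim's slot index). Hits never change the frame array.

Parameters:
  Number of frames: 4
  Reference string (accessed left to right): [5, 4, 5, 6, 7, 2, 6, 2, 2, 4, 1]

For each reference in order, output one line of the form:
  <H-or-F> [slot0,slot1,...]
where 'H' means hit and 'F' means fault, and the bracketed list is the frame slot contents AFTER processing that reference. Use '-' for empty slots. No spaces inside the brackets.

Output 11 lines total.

F [5,-,-,-]
F [5,4,-,-]
H [5,4,-,-]
F [5,4,6,-]
F [5,4,6,7]
F [2,4,6,7]
H [2,4,6,7]
H [2,4,6,7]
H [2,4,6,7]
H [2,4,6,7]
F [1,4,6,7]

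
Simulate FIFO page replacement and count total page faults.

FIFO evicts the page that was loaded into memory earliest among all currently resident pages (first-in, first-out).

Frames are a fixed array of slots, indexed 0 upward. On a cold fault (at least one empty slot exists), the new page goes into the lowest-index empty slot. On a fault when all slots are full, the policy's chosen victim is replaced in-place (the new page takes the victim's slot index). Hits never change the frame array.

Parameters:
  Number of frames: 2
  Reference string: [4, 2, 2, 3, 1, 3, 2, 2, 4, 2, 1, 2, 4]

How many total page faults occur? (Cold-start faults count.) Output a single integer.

Step 0: ref 4 → FAULT, frames=[4,-]
Step 1: ref 2 → FAULT, frames=[4,2]
Step 2: ref 2 → HIT, frames=[4,2]
Step 3: ref 3 → FAULT (evict 4), frames=[3,2]
Step 4: ref 1 → FAULT (evict 2), frames=[3,1]
Step 5: ref 3 → HIT, frames=[3,1]
Step 6: ref 2 → FAULT (evict 3), frames=[2,1]
Step 7: ref 2 → HIT, frames=[2,1]
Step 8: ref 4 → FAULT (evict 1), frames=[2,4]
Step 9: ref 2 → HIT, frames=[2,4]
Step 10: ref 1 → FAULT (evict 2), frames=[1,4]
Step 11: ref 2 → FAULT (evict 4), frames=[1,2]
Step 12: ref 4 → FAULT (evict 1), frames=[4,2]
Total faults: 9

Answer: 9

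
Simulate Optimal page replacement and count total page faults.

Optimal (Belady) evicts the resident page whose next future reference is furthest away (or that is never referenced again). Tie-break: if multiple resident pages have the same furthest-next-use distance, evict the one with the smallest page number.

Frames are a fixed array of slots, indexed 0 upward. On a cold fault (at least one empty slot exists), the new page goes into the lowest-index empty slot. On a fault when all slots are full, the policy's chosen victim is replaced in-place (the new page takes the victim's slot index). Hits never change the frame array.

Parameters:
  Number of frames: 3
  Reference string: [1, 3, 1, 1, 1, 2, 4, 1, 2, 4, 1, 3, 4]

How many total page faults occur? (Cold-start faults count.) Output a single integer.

Answer: 5

Derivation:
Step 0: ref 1 → FAULT, frames=[1,-,-]
Step 1: ref 3 → FAULT, frames=[1,3,-]
Step 2: ref 1 → HIT, frames=[1,3,-]
Step 3: ref 1 → HIT, frames=[1,3,-]
Step 4: ref 1 → HIT, frames=[1,3,-]
Step 5: ref 2 → FAULT, frames=[1,3,2]
Step 6: ref 4 → FAULT (evict 3), frames=[1,4,2]
Step 7: ref 1 → HIT, frames=[1,4,2]
Step 8: ref 2 → HIT, frames=[1,4,2]
Step 9: ref 4 → HIT, frames=[1,4,2]
Step 10: ref 1 → HIT, frames=[1,4,2]
Step 11: ref 3 → FAULT (evict 1), frames=[3,4,2]
Step 12: ref 4 → HIT, frames=[3,4,2]
Total faults: 5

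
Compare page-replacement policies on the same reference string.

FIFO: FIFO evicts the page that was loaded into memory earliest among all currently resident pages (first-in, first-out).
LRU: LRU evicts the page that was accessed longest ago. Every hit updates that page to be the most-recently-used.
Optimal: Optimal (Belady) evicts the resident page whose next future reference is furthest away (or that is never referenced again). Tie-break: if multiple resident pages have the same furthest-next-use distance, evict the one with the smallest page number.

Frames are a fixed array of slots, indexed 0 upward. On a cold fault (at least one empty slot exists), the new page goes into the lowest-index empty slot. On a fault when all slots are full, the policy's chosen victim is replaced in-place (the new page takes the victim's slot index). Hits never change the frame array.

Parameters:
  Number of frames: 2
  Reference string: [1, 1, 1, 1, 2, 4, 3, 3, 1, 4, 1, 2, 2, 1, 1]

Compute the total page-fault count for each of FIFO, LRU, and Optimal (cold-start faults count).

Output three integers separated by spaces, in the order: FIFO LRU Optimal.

Answer: 8 7 6

Derivation:
--- FIFO ---
  step 0: ref 1 -> FAULT, frames=[1,-] (faults so far: 1)
  step 1: ref 1 -> HIT, frames=[1,-] (faults so far: 1)
  step 2: ref 1 -> HIT, frames=[1,-] (faults so far: 1)
  step 3: ref 1 -> HIT, frames=[1,-] (faults so far: 1)
  step 4: ref 2 -> FAULT, frames=[1,2] (faults so far: 2)
  step 5: ref 4 -> FAULT, evict 1, frames=[4,2] (faults so far: 3)
  step 6: ref 3 -> FAULT, evict 2, frames=[4,3] (faults so far: 4)
  step 7: ref 3 -> HIT, frames=[4,3] (faults so far: 4)
  step 8: ref 1 -> FAULT, evict 4, frames=[1,3] (faults so far: 5)
  step 9: ref 4 -> FAULT, evict 3, frames=[1,4] (faults so far: 6)
  step 10: ref 1 -> HIT, frames=[1,4] (faults so far: 6)
  step 11: ref 2 -> FAULT, evict 1, frames=[2,4] (faults so far: 7)
  step 12: ref 2 -> HIT, frames=[2,4] (faults so far: 7)
  step 13: ref 1 -> FAULT, evict 4, frames=[2,1] (faults so far: 8)
  step 14: ref 1 -> HIT, frames=[2,1] (faults so far: 8)
  FIFO total faults: 8
--- LRU ---
  step 0: ref 1 -> FAULT, frames=[1,-] (faults so far: 1)
  step 1: ref 1 -> HIT, frames=[1,-] (faults so far: 1)
  step 2: ref 1 -> HIT, frames=[1,-] (faults so far: 1)
  step 3: ref 1 -> HIT, frames=[1,-] (faults so far: 1)
  step 4: ref 2 -> FAULT, frames=[1,2] (faults so far: 2)
  step 5: ref 4 -> FAULT, evict 1, frames=[4,2] (faults so far: 3)
  step 6: ref 3 -> FAULT, evict 2, frames=[4,3] (faults so far: 4)
  step 7: ref 3 -> HIT, frames=[4,3] (faults so far: 4)
  step 8: ref 1 -> FAULT, evict 4, frames=[1,3] (faults so far: 5)
  step 9: ref 4 -> FAULT, evict 3, frames=[1,4] (faults so far: 6)
  step 10: ref 1 -> HIT, frames=[1,4] (faults so far: 6)
  step 11: ref 2 -> FAULT, evict 4, frames=[1,2] (faults so far: 7)
  step 12: ref 2 -> HIT, frames=[1,2] (faults so far: 7)
  step 13: ref 1 -> HIT, frames=[1,2] (faults so far: 7)
  step 14: ref 1 -> HIT, frames=[1,2] (faults so far: 7)
  LRU total faults: 7
--- Optimal ---
  step 0: ref 1 -> FAULT, frames=[1,-] (faults so far: 1)
  step 1: ref 1 -> HIT, frames=[1,-] (faults so far: 1)
  step 2: ref 1 -> HIT, frames=[1,-] (faults so far: 1)
  step 3: ref 1 -> HIT, frames=[1,-] (faults so far: 1)
  step 4: ref 2 -> FAULT, frames=[1,2] (faults so far: 2)
  step 5: ref 4 -> FAULT, evict 2, frames=[1,4] (faults so far: 3)
  step 6: ref 3 -> FAULT, evict 4, frames=[1,3] (faults so far: 4)
  step 7: ref 3 -> HIT, frames=[1,3] (faults so far: 4)
  step 8: ref 1 -> HIT, frames=[1,3] (faults so far: 4)
  step 9: ref 4 -> FAULT, evict 3, frames=[1,4] (faults so far: 5)
  step 10: ref 1 -> HIT, frames=[1,4] (faults so far: 5)
  step 11: ref 2 -> FAULT, evict 4, frames=[1,2] (faults so far: 6)
  step 12: ref 2 -> HIT, frames=[1,2] (faults so far: 6)
  step 13: ref 1 -> HIT, frames=[1,2] (faults so far: 6)
  step 14: ref 1 -> HIT, frames=[1,2] (faults so far: 6)
  Optimal total faults: 6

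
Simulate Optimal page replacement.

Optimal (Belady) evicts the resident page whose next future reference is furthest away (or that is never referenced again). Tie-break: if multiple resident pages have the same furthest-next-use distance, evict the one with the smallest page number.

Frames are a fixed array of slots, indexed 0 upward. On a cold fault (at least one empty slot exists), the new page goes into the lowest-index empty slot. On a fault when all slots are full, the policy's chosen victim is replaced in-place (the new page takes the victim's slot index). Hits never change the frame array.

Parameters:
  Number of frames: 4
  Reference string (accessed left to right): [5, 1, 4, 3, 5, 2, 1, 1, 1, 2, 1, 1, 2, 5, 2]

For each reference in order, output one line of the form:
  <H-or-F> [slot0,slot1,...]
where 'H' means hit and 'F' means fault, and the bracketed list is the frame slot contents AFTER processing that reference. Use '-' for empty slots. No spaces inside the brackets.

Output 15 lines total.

F [5,-,-,-]
F [5,1,-,-]
F [5,1,4,-]
F [5,1,4,3]
H [5,1,4,3]
F [5,1,4,2]
H [5,1,4,2]
H [5,1,4,2]
H [5,1,4,2]
H [5,1,4,2]
H [5,1,4,2]
H [5,1,4,2]
H [5,1,4,2]
H [5,1,4,2]
H [5,1,4,2]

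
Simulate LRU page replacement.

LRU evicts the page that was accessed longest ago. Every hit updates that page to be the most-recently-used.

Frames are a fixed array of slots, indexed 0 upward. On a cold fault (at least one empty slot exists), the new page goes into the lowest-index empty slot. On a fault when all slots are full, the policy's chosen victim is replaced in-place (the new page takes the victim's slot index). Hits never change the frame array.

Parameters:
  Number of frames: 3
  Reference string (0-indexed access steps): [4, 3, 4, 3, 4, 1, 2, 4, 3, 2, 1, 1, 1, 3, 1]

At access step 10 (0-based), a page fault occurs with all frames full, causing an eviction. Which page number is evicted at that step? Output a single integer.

Answer: 4

Derivation:
Step 0: ref 4 -> FAULT, frames=[4,-,-]
Step 1: ref 3 -> FAULT, frames=[4,3,-]
Step 2: ref 4 -> HIT, frames=[4,3,-]
Step 3: ref 3 -> HIT, frames=[4,3,-]
Step 4: ref 4 -> HIT, frames=[4,3,-]
Step 5: ref 1 -> FAULT, frames=[4,3,1]
Step 6: ref 2 -> FAULT, evict 3, frames=[4,2,1]
Step 7: ref 4 -> HIT, frames=[4,2,1]
Step 8: ref 3 -> FAULT, evict 1, frames=[4,2,3]
Step 9: ref 2 -> HIT, frames=[4,2,3]
Step 10: ref 1 -> FAULT, evict 4, frames=[1,2,3]
At step 10: evicted page 4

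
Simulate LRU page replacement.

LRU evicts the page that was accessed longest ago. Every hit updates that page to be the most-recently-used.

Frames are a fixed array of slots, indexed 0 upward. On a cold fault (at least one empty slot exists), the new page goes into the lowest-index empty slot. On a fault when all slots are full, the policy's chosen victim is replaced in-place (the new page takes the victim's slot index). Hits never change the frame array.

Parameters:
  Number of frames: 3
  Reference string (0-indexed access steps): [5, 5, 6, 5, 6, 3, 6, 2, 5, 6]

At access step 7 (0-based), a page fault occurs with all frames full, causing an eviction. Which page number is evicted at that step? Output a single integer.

Answer: 5

Derivation:
Step 0: ref 5 -> FAULT, frames=[5,-,-]
Step 1: ref 5 -> HIT, frames=[5,-,-]
Step 2: ref 6 -> FAULT, frames=[5,6,-]
Step 3: ref 5 -> HIT, frames=[5,6,-]
Step 4: ref 6 -> HIT, frames=[5,6,-]
Step 5: ref 3 -> FAULT, frames=[5,6,3]
Step 6: ref 6 -> HIT, frames=[5,6,3]
Step 7: ref 2 -> FAULT, evict 5, frames=[2,6,3]
At step 7: evicted page 5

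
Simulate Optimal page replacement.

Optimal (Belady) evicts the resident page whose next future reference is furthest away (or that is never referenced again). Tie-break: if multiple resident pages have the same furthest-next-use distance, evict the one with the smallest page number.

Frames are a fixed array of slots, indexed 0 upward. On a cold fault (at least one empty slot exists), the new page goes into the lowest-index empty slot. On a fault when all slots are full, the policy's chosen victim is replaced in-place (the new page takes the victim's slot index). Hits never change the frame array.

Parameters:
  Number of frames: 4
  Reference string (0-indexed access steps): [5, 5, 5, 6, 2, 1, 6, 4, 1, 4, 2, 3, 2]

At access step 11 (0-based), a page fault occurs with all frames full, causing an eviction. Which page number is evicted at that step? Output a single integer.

Step 0: ref 5 -> FAULT, frames=[5,-,-,-]
Step 1: ref 5 -> HIT, frames=[5,-,-,-]
Step 2: ref 5 -> HIT, frames=[5,-,-,-]
Step 3: ref 6 -> FAULT, frames=[5,6,-,-]
Step 4: ref 2 -> FAULT, frames=[5,6,2,-]
Step 5: ref 1 -> FAULT, frames=[5,6,2,1]
Step 6: ref 6 -> HIT, frames=[5,6,2,1]
Step 7: ref 4 -> FAULT, evict 5, frames=[4,6,2,1]
Step 8: ref 1 -> HIT, frames=[4,6,2,1]
Step 9: ref 4 -> HIT, frames=[4,6,2,1]
Step 10: ref 2 -> HIT, frames=[4,6,2,1]
Step 11: ref 3 -> FAULT, evict 1, frames=[4,6,2,3]
At step 11: evicted page 1

Answer: 1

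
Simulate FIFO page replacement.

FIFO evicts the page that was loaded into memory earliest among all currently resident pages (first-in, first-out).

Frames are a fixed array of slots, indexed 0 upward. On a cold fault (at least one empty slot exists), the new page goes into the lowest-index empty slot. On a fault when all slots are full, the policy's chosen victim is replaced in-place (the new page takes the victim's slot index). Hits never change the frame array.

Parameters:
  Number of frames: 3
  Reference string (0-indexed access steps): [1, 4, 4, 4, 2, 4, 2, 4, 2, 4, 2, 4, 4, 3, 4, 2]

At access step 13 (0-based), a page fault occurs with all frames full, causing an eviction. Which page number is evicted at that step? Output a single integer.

Answer: 1

Derivation:
Step 0: ref 1 -> FAULT, frames=[1,-,-]
Step 1: ref 4 -> FAULT, frames=[1,4,-]
Step 2: ref 4 -> HIT, frames=[1,4,-]
Step 3: ref 4 -> HIT, frames=[1,4,-]
Step 4: ref 2 -> FAULT, frames=[1,4,2]
Step 5: ref 4 -> HIT, frames=[1,4,2]
Step 6: ref 2 -> HIT, frames=[1,4,2]
Step 7: ref 4 -> HIT, frames=[1,4,2]
Step 8: ref 2 -> HIT, frames=[1,4,2]
Step 9: ref 4 -> HIT, frames=[1,4,2]
Step 10: ref 2 -> HIT, frames=[1,4,2]
Step 11: ref 4 -> HIT, frames=[1,4,2]
Step 12: ref 4 -> HIT, frames=[1,4,2]
Step 13: ref 3 -> FAULT, evict 1, frames=[3,4,2]
At step 13: evicted page 1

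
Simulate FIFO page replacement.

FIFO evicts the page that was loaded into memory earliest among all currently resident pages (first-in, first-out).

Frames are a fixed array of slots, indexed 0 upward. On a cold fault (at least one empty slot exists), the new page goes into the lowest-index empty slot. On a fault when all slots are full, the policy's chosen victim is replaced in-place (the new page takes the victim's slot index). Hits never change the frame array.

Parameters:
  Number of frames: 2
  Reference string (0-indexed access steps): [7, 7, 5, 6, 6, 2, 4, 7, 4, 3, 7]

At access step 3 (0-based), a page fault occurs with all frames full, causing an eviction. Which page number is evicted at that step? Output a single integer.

Answer: 7

Derivation:
Step 0: ref 7 -> FAULT, frames=[7,-]
Step 1: ref 7 -> HIT, frames=[7,-]
Step 2: ref 5 -> FAULT, frames=[7,5]
Step 3: ref 6 -> FAULT, evict 7, frames=[6,5]
At step 3: evicted page 7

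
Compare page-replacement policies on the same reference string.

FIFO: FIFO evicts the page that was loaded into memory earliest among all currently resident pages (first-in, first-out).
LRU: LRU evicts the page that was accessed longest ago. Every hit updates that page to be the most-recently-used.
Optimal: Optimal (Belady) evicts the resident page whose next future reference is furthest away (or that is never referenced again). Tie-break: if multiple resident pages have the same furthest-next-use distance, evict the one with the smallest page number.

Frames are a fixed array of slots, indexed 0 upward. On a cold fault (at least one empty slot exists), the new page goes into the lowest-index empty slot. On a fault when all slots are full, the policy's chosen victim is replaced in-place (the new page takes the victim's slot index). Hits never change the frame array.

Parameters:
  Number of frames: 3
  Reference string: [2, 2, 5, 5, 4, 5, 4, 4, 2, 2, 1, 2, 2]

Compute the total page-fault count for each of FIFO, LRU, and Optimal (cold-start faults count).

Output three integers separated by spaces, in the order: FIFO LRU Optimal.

--- FIFO ---
  step 0: ref 2 -> FAULT, frames=[2,-,-] (faults so far: 1)
  step 1: ref 2 -> HIT, frames=[2,-,-] (faults so far: 1)
  step 2: ref 5 -> FAULT, frames=[2,5,-] (faults so far: 2)
  step 3: ref 5 -> HIT, frames=[2,5,-] (faults so far: 2)
  step 4: ref 4 -> FAULT, frames=[2,5,4] (faults so far: 3)
  step 5: ref 5 -> HIT, frames=[2,5,4] (faults so far: 3)
  step 6: ref 4 -> HIT, frames=[2,5,4] (faults so far: 3)
  step 7: ref 4 -> HIT, frames=[2,5,4] (faults so far: 3)
  step 8: ref 2 -> HIT, frames=[2,5,4] (faults so far: 3)
  step 9: ref 2 -> HIT, frames=[2,5,4] (faults so far: 3)
  step 10: ref 1 -> FAULT, evict 2, frames=[1,5,4] (faults so far: 4)
  step 11: ref 2 -> FAULT, evict 5, frames=[1,2,4] (faults so far: 5)
  step 12: ref 2 -> HIT, frames=[1,2,4] (faults so far: 5)
  FIFO total faults: 5
--- LRU ---
  step 0: ref 2 -> FAULT, frames=[2,-,-] (faults so far: 1)
  step 1: ref 2 -> HIT, frames=[2,-,-] (faults so far: 1)
  step 2: ref 5 -> FAULT, frames=[2,5,-] (faults so far: 2)
  step 3: ref 5 -> HIT, frames=[2,5,-] (faults so far: 2)
  step 4: ref 4 -> FAULT, frames=[2,5,4] (faults so far: 3)
  step 5: ref 5 -> HIT, frames=[2,5,4] (faults so far: 3)
  step 6: ref 4 -> HIT, frames=[2,5,4] (faults so far: 3)
  step 7: ref 4 -> HIT, frames=[2,5,4] (faults so far: 3)
  step 8: ref 2 -> HIT, frames=[2,5,4] (faults so far: 3)
  step 9: ref 2 -> HIT, frames=[2,5,4] (faults so far: 3)
  step 10: ref 1 -> FAULT, evict 5, frames=[2,1,4] (faults so far: 4)
  step 11: ref 2 -> HIT, frames=[2,1,4] (faults so far: 4)
  step 12: ref 2 -> HIT, frames=[2,1,4] (faults so far: 4)
  LRU total faults: 4
--- Optimal ---
  step 0: ref 2 -> FAULT, frames=[2,-,-] (faults so far: 1)
  step 1: ref 2 -> HIT, frames=[2,-,-] (faults so far: 1)
  step 2: ref 5 -> FAULT, frames=[2,5,-] (faults so far: 2)
  step 3: ref 5 -> HIT, frames=[2,5,-] (faults so far: 2)
  step 4: ref 4 -> FAULT, frames=[2,5,4] (faults so far: 3)
  step 5: ref 5 -> HIT, frames=[2,5,4] (faults so far: 3)
  step 6: ref 4 -> HIT, frames=[2,5,4] (faults so far: 3)
  step 7: ref 4 -> HIT, frames=[2,5,4] (faults so far: 3)
  step 8: ref 2 -> HIT, frames=[2,5,4] (faults so far: 3)
  step 9: ref 2 -> HIT, frames=[2,5,4] (faults so far: 3)
  step 10: ref 1 -> FAULT, evict 4, frames=[2,5,1] (faults so far: 4)
  step 11: ref 2 -> HIT, frames=[2,5,1] (faults so far: 4)
  step 12: ref 2 -> HIT, frames=[2,5,1] (faults so far: 4)
  Optimal total faults: 4

Answer: 5 4 4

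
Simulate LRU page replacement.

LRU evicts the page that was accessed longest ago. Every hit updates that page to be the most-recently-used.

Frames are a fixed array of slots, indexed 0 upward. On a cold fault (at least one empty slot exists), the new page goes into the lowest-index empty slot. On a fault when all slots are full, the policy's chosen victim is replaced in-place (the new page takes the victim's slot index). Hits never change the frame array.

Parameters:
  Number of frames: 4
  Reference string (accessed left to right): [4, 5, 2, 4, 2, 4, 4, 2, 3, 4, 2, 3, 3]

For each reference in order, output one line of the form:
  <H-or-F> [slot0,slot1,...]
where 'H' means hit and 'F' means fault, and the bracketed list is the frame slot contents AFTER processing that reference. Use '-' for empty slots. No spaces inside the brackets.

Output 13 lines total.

F [4,-,-,-]
F [4,5,-,-]
F [4,5,2,-]
H [4,5,2,-]
H [4,5,2,-]
H [4,5,2,-]
H [4,5,2,-]
H [4,5,2,-]
F [4,5,2,3]
H [4,5,2,3]
H [4,5,2,3]
H [4,5,2,3]
H [4,5,2,3]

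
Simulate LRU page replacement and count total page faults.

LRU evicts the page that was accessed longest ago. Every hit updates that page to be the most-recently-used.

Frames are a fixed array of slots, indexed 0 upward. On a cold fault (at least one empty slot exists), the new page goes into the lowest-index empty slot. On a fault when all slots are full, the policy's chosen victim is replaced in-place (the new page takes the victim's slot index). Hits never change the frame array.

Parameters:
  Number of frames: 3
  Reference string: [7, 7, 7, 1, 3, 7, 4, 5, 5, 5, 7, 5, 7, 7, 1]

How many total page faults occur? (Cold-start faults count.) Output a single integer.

Step 0: ref 7 → FAULT, frames=[7,-,-]
Step 1: ref 7 → HIT, frames=[7,-,-]
Step 2: ref 7 → HIT, frames=[7,-,-]
Step 3: ref 1 → FAULT, frames=[7,1,-]
Step 4: ref 3 → FAULT, frames=[7,1,3]
Step 5: ref 7 → HIT, frames=[7,1,3]
Step 6: ref 4 → FAULT (evict 1), frames=[7,4,3]
Step 7: ref 5 → FAULT (evict 3), frames=[7,4,5]
Step 8: ref 5 → HIT, frames=[7,4,5]
Step 9: ref 5 → HIT, frames=[7,4,5]
Step 10: ref 7 → HIT, frames=[7,4,5]
Step 11: ref 5 → HIT, frames=[7,4,5]
Step 12: ref 7 → HIT, frames=[7,4,5]
Step 13: ref 7 → HIT, frames=[7,4,5]
Step 14: ref 1 → FAULT (evict 4), frames=[7,1,5]
Total faults: 6

Answer: 6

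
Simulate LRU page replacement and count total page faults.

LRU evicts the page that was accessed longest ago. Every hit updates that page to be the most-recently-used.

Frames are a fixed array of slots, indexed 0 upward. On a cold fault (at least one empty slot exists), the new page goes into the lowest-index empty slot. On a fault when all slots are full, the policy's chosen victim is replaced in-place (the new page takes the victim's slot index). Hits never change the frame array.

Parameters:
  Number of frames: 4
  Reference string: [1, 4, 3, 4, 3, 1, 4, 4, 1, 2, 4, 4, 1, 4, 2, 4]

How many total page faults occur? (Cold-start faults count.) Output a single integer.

Answer: 4

Derivation:
Step 0: ref 1 → FAULT, frames=[1,-,-,-]
Step 1: ref 4 → FAULT, frames=[1,4,-,-]
Step 2: ref 3 → FAULT, frames=[1,4,3,-]
Step 3: ref 4 → HIT, frames=[1,4,3,-]
Step 4: ref 3 → HIT, frames=[1,4,3,-]
Step 5: ref 1 → HIT, frames=[1,4,3,-]
Step 6: ref 4 → HIT, frames=[1,4,3,-]
Step 7: ref 4 → HIT, frames=[1,4,3,-]
Step 8: ref 1 → HIT, frames=[1,4,3,-]
Step 9: ref 2 → FAULT, frames=[1,4,3,2]
Step 10: ref 4 → HIT, frames=[1,4,3,2]
Step 11: ref 4 → HIT, frames=[1,4,3,2]
Step 12: ref 1 → HIT, frames=[1,4,3,2]
Step 13: ref 4 → HIT, frames=[1,4,3,2]
Step 14: ref 2 → HIT, frames=[1,4,3,2]
Step 15: ref 4 → HIT, frames=[1,4,3,2]
Total faults: 4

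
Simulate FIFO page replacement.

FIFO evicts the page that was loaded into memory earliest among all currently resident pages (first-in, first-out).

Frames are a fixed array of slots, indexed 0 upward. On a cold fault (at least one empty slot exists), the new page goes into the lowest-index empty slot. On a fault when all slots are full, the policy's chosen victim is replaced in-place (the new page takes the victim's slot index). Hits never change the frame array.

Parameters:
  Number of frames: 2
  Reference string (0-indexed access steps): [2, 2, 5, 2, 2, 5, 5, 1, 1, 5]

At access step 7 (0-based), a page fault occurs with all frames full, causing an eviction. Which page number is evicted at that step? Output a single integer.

Step 0: ref 2 -> FAULT, frames=[2,-]
Step 1: ref 2 -> HIT, frames=[2,-]
Step 2: ref 5 -> FAULT, frames=[2,5]
Step 3: ref 2 -> HIT, frames=[2,5]
Step 4: ref 2 -> HIT, frames=[2,5]
Step 5: ref 5 -> HIT, frames=[2,5]
Step 6: ref 5 -> HIT, frames=[2,5]
Step 7: ref 1 -> FAULT, evict 2, frames=[1,5]
At step 7: evicted page 2

Answer: 2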